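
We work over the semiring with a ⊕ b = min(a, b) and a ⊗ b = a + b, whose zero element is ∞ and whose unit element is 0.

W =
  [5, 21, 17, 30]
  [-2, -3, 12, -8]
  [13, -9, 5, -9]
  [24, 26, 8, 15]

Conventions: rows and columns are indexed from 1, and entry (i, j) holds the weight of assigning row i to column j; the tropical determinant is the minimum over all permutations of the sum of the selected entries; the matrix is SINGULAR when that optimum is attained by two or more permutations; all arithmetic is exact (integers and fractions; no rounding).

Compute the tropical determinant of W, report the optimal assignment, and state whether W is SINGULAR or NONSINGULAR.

σ = (1, 2, 3, 4): 5 + (-3) + 5 + 15 = 22
σ = (1, 2, 4, 3): 5 + (-3) + (-9) + 8 = 1
σ = (1, 3, 2, 4): 5 + 12 + (-9) + 15 = 23
σ = (1, 3, 4, 2): 5 + 12 + (-9) + 26 = 34
σ = (1, 4, 2, 3): 5 + (-8) + (-9) + 8 = -4
σ = (1, 4, 3, 2): 5 + (-8) + 5 + 26 = 28
σ = (2, 1, 3, 4): 21 + (-2) + 5 + 15 = 39
σ = (2, 1, 4, 3): 21 + (-2) + (-9) + 8 = 18
σ = (2, 3, 1, 4): 21 + 12 + 13 + 15 = 61
σ = (2, 3, 4, 1): 21 + 12 + (-9) + 24 = 48
σ = (2, 4, 1, 3): 21 + (-8) + 13 + 8 = 34
σ = (2, 4, 3, 1): 21 + (-8) + 5 + 24 = 42
σ = (3, 1, 2, 4): 17 + (-2) + (-9) + 15 = 21
σ = (3, 1, 4, 2): 17 + (-2) + (-9) + 26 = 32
σ = (3, 2, 1, 4): 17 + (-3) + 13 + 15 = 42
σ = (3, 2, 4, 1): 17 + (-3) + (-9) + 24 = 29
σ = (3, 4, 1, 2): 17 + (-8) + 13 + 26 = 48
σ = (3, 4, 2, 1): 17 + (-8) + (-9) + 24 = 24
σ = (4, 1, 2, 3): 30 + (-2) + (-9) + 8 = 27
σ = (4, 1, 3, 2): 30 + (-2) + 5 + 26 = 59
σ = (4, 2, 1, 3): 30 + (-3) + 13 + 8 = 48
σ = (4, 2, 3, 1): 30 + (-3) + 5 + 24 = 56
σ = (4, 3, 1, 2): 30 + 12 + 13 + 26 = 81
σ = (4, 3, 2, 1): 30 + 12 + (-9) + 24 = 57
Optimal value attained by: σ = (1, 4, 2, 3).
Answer: det⊕(W) = -4; verdict: NONSINGULAR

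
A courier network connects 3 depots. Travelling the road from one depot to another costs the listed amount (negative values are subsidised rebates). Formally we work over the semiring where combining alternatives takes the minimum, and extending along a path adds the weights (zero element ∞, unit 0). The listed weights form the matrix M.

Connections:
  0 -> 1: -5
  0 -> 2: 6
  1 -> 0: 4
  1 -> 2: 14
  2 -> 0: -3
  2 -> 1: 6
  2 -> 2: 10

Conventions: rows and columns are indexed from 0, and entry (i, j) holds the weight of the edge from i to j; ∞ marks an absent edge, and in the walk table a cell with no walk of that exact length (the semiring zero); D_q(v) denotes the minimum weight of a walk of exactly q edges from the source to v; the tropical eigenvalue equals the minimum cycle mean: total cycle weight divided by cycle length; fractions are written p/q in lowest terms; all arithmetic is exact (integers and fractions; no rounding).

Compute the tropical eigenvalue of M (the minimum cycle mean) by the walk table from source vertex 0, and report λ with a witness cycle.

q=0: [0, ∞, ∞]
q=1: [∞, -5, 6]
q=2: [-1, 12, 9]
q=3: [6, -6, 5]
Optimal cycle mean attained by: cycle 0->1->0, total (-5) + 4, length 2.
Answer: λ = -1/2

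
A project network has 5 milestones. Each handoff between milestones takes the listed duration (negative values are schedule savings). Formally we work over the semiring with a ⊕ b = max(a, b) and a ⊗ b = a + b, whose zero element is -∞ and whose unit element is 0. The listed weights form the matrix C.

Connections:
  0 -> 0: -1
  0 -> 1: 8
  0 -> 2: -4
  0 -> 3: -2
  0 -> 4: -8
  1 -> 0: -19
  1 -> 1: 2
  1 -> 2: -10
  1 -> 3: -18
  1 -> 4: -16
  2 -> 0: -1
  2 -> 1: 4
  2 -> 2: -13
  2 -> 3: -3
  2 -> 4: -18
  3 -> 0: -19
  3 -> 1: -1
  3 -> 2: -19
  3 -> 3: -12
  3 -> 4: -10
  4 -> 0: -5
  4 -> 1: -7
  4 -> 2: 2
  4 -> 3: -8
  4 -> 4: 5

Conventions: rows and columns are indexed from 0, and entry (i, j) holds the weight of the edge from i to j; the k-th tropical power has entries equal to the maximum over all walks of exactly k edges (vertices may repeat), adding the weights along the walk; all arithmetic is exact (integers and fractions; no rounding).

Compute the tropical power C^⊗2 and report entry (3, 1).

C^⊗2:
  [-2, 10, -2, -3, -3]
  [-11, 4, -8, -13, -11]
  [-2, 7, -5, -3, -9]
  [-15, 1, -8, -18, -5]
  [1, 6, 7, -1, 10]
Key observation: the optimum is the walk 3->1->1, with weight (-1) + 2 = 1.
Optimal value attained by: walk 3->1->1.
Answer: (C^⊗2)[3][1] = 1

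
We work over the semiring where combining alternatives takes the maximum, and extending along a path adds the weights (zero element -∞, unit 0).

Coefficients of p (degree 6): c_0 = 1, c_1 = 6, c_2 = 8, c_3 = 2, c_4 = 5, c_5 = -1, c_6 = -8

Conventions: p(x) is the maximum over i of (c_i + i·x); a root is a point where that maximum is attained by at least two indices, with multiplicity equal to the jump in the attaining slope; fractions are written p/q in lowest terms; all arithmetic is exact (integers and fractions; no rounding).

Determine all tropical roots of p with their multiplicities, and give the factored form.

hull edge (i=0, c=1) to (i=1, c=6): slope 5, span 1
hull edge (i=1, c=6) to (i=2, c=8): slope 2, span 1
hull edge (i=2, c=8) to (i=4, c=5): slope -3/2, span 2
hull edge (i=4, c=5) to (i=5, c=-1): slope -6, span 1
hull edge (i=5, c=-1) to (i=6, c=-8): slope -7, span 1
Factored form: p(x) = -8 ⊗ (x ⊕ (-5)) ⊗ (x ⊕ (-2)) ⊗ (x ⊕ 3/2) ⊗ (x ⊕ 3/2) ⊗ (x ⊕ 6) ⊗ (x ⊕ 7)
Answer: roots = -5 (mult 1), -2 (mult 1), 3/2 (mult 2), 6 (mult 1), 7 (mult 1)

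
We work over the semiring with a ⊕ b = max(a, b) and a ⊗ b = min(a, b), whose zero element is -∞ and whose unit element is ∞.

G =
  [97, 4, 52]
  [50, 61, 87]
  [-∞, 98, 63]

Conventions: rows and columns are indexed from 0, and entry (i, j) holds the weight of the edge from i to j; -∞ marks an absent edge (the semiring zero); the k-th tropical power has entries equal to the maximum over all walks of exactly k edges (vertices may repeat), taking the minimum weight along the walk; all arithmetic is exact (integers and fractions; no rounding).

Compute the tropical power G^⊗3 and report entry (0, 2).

G^⊗2:
  [97, 52, 52]
  [50, 87, 63]
  [50, 63, 87]
G^⊗3:
  [97, 52, 52]
  [50, 63, 87]
  [50, 87, 63]
Key observation: the optimum is the walk 0->0->0->2, with weight 97 min 97 min 52 = 52.
Optimal value attained by: walk 0->0->0->2.
Answer: (G^⊗3)[0][2] = 52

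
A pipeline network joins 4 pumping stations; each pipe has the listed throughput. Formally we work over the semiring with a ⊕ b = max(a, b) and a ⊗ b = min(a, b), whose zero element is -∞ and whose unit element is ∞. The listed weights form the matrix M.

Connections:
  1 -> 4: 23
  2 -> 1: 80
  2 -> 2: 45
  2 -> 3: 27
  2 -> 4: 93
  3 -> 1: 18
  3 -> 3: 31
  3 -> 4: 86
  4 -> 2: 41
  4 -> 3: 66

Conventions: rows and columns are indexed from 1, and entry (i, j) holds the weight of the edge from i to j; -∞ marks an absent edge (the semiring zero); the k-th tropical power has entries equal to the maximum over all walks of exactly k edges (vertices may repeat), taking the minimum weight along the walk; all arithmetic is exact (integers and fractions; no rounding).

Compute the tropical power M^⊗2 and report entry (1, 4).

M^⊗2:
  [-∞, 23, 23, -∞]
  [45, 45, 66, 45]
  [18, 41, 66, 31]
  [41, 41, 31, 66]
Key observation: no walk of exactly 2 edges connects these vertices, so the entry is the semiring zero.
Answer: (M^⊗2)[1][4] = -∞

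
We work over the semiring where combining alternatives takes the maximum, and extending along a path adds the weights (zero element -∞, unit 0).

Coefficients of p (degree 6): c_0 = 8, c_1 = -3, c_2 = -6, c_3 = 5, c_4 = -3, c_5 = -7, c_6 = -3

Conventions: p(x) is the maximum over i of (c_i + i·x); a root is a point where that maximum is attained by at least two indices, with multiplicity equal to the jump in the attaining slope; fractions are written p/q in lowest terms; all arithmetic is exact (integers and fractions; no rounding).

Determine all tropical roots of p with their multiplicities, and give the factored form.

hull edge (i=0, c=8) to (i=3, c=5): slope -1, span 3
hull edge (i=3, c=5) to (i=6, c=-3): slope -8/3, span 3
Factored form: p(x) = -3 ⊗ (x ⊕ 1) ⊗ (x ⊕ 1) ⊗ (x ⊕ 1) ⊗ (x ⊕ 8/3) ⊗ (x ⊕ 8/3) ⊗ (x ⊕ 8/3)
Answer: roots = 1 (mult 3), 8/3 (mult 3)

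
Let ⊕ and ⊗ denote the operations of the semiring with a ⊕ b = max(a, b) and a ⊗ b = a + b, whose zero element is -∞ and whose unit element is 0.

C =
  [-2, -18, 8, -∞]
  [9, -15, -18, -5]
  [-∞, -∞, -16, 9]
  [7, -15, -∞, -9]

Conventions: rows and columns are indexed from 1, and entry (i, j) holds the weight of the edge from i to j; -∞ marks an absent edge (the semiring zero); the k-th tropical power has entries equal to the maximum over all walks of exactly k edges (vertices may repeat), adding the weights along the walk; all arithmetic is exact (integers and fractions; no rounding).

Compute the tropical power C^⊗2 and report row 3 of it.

C^⊗2:
  [-4, -20, 6, 17]
  [7, -9, 17, -9]
  [16, -6, -32, 0]
  [5, -11, 15, -18]
Answer: row 3 of C^⊗2 = [16, -6, -32, 0]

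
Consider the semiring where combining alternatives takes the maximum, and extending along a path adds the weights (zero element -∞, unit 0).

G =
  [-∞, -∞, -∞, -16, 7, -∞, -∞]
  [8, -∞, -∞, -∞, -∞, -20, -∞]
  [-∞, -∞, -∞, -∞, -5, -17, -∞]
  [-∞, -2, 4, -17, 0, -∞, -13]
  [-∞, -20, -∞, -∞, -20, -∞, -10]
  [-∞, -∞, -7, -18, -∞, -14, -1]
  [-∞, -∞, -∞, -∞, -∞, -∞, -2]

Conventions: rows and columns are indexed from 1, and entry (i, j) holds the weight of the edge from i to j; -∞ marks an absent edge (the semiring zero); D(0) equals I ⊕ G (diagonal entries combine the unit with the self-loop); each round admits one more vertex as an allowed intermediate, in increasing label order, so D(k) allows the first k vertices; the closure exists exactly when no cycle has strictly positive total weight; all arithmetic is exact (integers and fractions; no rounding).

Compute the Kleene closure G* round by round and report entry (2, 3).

D(0):
  [0, -∞, -∞, -16, 7, -∞, -∞]
  [8, 0, -∞, -∞, -∞, -20, -∞]
  [-∞, -∞, 0, -∞, -5, -17, -∞]
  [-∞, -2, 4, 0, 0, -∞, -13]
  [-∞, -20, -∞, -∞, 0, -∞, -10]
  [-∞, -∞, -7, -18, -∞, 0, -1]
  [-∞, -∞, -∞, -∞, -∞, -∞, 0]
D(1):
  [0, -∞, -∞, -16, 7, -∞, -∞]
  [8, 0, -∞, -8, 15, -20, -∞]
  [-∞, -∞, 0, -∞, -5, -17, -∞]
  [-∞, -2, 4, 0, 0, -∞, -13]
  [-∞, -20, -∞, -∞, 0, -∞, -10]
  [-∞, -∞, -7, -18, -∞, 0, -1]
  [-∞, -∞, -∞, -∞, -∞, -∞, 0]
D(2):
  [0, -∞, -∞, -16, 7, -∞, -∞]
  [8, 0, -∞, -8, 15, -20, -∞]
  [-∞, -∞, 0, -∞, -5, -17, -∞]
  [6, -2, 4, 0, 13, -22, -13]
  [-12, -20, -∞, -28, 0, -40, -10]
  [-∞, -∞, -7, -18, -∞, 0, -1]
  [-∞, -∞, -∞, -∞, -∞, -∞, 0]
D(3):
  [0, -∞, -∞, -16, 7, -∞, -∞]
  [8, 0, -∞, -8, 15, -20, -∞]
  [-∞, -∞, 0, -∞, -5, -17, -∞]
  [6, -2, 4, 0, 13, -13, -13]
  [-12, -20, -∞, -28, 0, -40, -10]
  [-∞, -∞, -7, -18, -12, 0, -1]
  [-∞, -∞, -∞, -∞, -∞, -∞, 0]
D(4):
  [0, -18, -12, -16, 7, -29, -29]
  [8, 0, -4, -8, 15, -20, -21]
  [-∞, -∞, 0, -∞, -5, -17, -∞]
  [6, -2, 4, 0, 13, -13, -13]
  [-12, -20, -24, -28, 0, -40, -10]
  [-12, -20, -7, -18, -5, 0, -1]
  [-∞, -∞, -∞, -∞, -∞, -∞, 0]
D(5):
  [0, -13, -12, -16, 7, -29, -3]
  [8, 0, -4, -8, 15, -20, 5]
  [-17, -25, 0, -33, -5, -17, -15]
  [6, -2, 4, 0, 13, -13, 3]
  [-12, -20, -24, -28, 0, -40, -10]
  [-12, -20, -7, -18, -5, 0, -1]
  [-∞, -∞, -∞, -∞, -∞, -∞, 0]
D(6):
  [0, -13, -12, -16, 7, -29, -3]
  [8, 0, -4, -8, 15, -20, 5]
  [-17, -25, 0, -33, -5, -17, -15]
  [6, -2, 4, 0, 13, -13, 3]
  [-12, -20, -24, -28, 0, -40, -10]
  [-12, -20, -7, -18, -5, 0, -1]
  [-∞, -∞, -∞, -∞, -∞, -∞, 0]
D(7):
  [0, -13, -12, -16, 7, -29, -3]
  [8, 0, -4, -8, 15, -20, 5]
  [-17, -25, 0, -33, -5, -17, -15]
  [6, -2, 4, 0, 13, -13, 3]
  [-12, -20, -24, -28, 0, -40, -10]
  [-12, -20, -7, -18, -5, 0, -1]
  [-∞, -∞, -∞, -∞, -∞, -∞, 0]
Answer: G*[2][3] = -4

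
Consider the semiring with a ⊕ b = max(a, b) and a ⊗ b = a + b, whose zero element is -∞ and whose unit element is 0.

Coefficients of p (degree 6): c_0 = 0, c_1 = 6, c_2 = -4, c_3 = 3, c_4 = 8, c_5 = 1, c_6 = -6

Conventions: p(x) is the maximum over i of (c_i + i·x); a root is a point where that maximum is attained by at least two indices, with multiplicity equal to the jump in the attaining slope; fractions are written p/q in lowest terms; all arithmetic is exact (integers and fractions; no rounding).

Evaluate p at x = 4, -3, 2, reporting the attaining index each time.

p(4) = max(0+0·4=0, 6+1·4=10, -4+2·4=4, 3+3·4=15, 8+4·4=24, 1+5·4=21, -6+6·4=18) = 24 (attained by i=4)
p(-3) = max(0+0·(-3)=0, 6+1·(-3)=3, -4+2·(-3)=-10, 3+3·(-3)=-6, 8+4·(-3)=-4, 1+5·(-3)=-14, -6+6·(-3)=-24) = 3 (attained by i=1)
p(2) = max(0+0·2=0, 6+1·2=8, -4+2·2=0, 3+3·2=9, 8+4·2=16, 1+5·2=11, -6+6·2=6) = 16 (attained by i=4)
Answer: p(4) = 24; p(-3) = 3; p(2) = 16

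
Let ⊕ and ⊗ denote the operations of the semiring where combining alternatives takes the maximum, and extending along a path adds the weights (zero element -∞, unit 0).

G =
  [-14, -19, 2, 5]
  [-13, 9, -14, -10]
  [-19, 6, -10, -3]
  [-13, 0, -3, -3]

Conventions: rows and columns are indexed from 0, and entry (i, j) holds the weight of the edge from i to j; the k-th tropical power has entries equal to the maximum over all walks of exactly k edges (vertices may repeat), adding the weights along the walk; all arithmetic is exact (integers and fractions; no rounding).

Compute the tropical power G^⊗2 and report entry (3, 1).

G^⊗2:
  [-8, 8, 2, 2]
  [-4, 18, -5, -1]
  [-7, 15, -6, -4]
  [-13, 9, -6, -6]
Key observation: the optimum is the walk 3->1->1, with weight 0 + 9 = 9.
Optimal value attained by: walk 3->1->1.
Answer: (G^⊗2)[3][1] = 9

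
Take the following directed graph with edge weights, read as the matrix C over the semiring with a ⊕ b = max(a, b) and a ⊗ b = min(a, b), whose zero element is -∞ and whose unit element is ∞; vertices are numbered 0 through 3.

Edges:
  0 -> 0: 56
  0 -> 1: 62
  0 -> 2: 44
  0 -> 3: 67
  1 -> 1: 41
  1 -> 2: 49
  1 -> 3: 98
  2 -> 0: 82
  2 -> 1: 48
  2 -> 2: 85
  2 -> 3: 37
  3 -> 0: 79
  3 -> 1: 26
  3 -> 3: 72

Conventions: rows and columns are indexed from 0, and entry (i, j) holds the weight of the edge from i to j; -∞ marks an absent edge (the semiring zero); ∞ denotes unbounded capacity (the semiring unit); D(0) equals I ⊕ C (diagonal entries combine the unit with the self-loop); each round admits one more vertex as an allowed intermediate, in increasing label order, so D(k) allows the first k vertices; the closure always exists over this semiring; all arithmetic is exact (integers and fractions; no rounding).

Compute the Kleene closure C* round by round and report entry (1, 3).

D(0):
  [∞, 62, 44, 67]
  [-∞, ∞, 49, 98]
  [82, 48, ∞, 37]
  [79, 26, -∞, ∞]
D(1):
  [∞, 62, 44, 67]
  [-∞, ∞, 49, 98]
  [82, 62, ∞, 67]
  [79, 62, 44, ∞]
D(2):
  [∞, 62, 49, 67]
  [-∞, ∞, 49, 98]
  [82, 62, ∞, 67]
  [79, 62, 49, ∞]
D(3):
  [∞, 62, 49, 67]
  [49, ∞, 49, 98]
  [82, 62, ∞, 67]
  [79, 62, 49, ∞]
D(4):
  [∞, 62, 49, 67]
  [79, ∞, 49, 98]
  [82, 62, ∞, 67]
  [79, 62, 49, ∞]
Answer: C*[1][3] = 98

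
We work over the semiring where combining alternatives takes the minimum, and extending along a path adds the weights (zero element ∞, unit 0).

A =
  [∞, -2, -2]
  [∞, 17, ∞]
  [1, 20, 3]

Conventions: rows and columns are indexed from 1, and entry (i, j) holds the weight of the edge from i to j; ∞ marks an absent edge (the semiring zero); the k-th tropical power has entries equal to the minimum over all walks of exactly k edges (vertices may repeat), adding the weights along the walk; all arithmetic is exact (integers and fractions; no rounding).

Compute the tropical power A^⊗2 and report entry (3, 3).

A^⊗2:
  [-1, 15, 1]
  [∞, 34, ∞]
  [4, -1, -1]
Key observation: the optimum is the walk 3->1->3, with weight 1 + (-2) = -1.
Optimal value attained by: walk 3->1->3.
Answer: (A^⊗2)[3][3] = -1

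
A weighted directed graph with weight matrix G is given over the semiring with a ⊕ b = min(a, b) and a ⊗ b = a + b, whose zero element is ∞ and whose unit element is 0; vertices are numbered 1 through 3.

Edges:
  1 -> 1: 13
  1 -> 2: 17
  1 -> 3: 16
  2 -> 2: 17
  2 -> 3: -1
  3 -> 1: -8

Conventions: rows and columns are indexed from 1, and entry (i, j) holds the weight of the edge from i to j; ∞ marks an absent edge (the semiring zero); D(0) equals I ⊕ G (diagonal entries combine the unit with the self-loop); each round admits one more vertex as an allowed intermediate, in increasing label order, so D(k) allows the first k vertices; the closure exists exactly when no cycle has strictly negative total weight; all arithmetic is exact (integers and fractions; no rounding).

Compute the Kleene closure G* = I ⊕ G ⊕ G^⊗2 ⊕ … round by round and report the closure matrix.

D(0):
  [0, 17, 16]
  [∞, 0, -1]
  [-8, ∞, 0]
D(1):
  [0, 17, 16]
  [∞, 0, -1]
  [-8, 9, 0]
D(2):
  [0, 17, 16]
  [∞, 0, -1]
  [-8, 9, 0]
D(3):
  [0, 17, 16]
  [-9, 0, -1]
  [-8, 9, 0]
Answer: G* = [[0, 17, 16], [-9, 0, -1], [-8, 9, 0]]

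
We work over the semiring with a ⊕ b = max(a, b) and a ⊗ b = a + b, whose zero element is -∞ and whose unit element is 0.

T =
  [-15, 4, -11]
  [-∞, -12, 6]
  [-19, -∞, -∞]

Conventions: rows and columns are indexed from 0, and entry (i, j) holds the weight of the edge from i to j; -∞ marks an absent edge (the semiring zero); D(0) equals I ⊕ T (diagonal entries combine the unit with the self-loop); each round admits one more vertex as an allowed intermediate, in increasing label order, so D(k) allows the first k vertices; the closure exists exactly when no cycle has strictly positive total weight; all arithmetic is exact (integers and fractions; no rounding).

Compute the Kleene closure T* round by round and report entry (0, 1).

D(0):
  [0, 4, -11]
  [-∞, 0, 6]
  [-19, -∞, 0]
D(1):
  [0, 4, -11]
  [-∞, 0, 6]
  [-19, -15, 0]
D(2):
  [0, 4, 10]
  [-∞, 0, 6]
  [-19, -15, 0]
D(3):
  [0, 4, 10]
  [-13, 0, 6]
  [-19, -15, 0]
Answer: T*[0][1] = 4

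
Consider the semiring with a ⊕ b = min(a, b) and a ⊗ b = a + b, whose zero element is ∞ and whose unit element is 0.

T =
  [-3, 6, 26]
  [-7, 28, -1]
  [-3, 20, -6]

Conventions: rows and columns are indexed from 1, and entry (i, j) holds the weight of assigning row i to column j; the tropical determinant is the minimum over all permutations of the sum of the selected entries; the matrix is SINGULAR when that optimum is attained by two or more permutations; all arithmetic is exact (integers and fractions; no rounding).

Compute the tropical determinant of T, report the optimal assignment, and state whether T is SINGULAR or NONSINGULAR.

σ = (1, 2, 3): (-3) + 28 + (-6) = 19
σ = (1, 3, 2): (-3) + (-1) + 20 = 16
σ = (2, 1, 3): 6 + (-7) + (-6) = -7
σ = (2, 3, 1): 6 + (-1) + (-3) = 2
σ = (3, 1, 2): 26 + (-7) + 20 = 39
σ = (3, 2, 1): 26 + 28 + (-3) = 51
Optimal value attained by: σ = (2, 1, 3).
Answer: det⊕(T) = -7; verdict: NONSINGULAR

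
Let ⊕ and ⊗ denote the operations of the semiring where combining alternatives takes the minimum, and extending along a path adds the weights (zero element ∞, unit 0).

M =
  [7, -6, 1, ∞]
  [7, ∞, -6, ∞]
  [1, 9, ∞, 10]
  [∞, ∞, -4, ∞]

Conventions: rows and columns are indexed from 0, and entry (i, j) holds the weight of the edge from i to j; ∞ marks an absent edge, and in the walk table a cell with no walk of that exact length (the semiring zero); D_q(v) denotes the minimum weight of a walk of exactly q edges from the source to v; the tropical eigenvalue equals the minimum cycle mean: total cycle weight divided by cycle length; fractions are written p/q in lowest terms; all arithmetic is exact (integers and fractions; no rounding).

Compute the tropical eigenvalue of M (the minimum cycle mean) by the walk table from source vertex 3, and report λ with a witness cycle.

q=0: [∞, ∞, ∞, 0]
q=1: [∞, ∞, -4, ∞]
q=2: [-3, 5, ∞, 6]
q=3: [4, -9, -2, ∞]
q=4: [-2, -2, -15, 8]
Optimal cycle mean attained by: cycle 0->1->2->0, total (-6) + (-6) + 1, length 3.
Answer: λ = -11/3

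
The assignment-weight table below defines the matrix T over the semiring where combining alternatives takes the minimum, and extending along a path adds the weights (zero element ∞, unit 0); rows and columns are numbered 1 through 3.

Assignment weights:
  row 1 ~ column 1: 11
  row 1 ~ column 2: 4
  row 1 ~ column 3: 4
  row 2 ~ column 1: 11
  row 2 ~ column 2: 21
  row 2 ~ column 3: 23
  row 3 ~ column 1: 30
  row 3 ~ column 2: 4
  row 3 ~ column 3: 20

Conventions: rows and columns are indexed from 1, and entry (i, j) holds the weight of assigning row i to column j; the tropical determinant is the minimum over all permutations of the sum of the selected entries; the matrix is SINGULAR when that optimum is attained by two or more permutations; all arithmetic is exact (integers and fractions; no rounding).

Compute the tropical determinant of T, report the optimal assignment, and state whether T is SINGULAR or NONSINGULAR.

σ = (1, 2, 3): 11 + 21 + 20 = 52
σ = (1, 3, 2): 11 + 23 + 4 = 38
σ = (2, 1, 3): 4 + 11 + 20 = 35
σ = (2, 3, 1): 4 + 23 + 30 = 57
σ = (3, 1, 2): 4 + 11 + 4 = 19
σ = (3, 2, 1): 4 + 21 + 30 = 55
Optimal value attained by: σ = (3, 1, 2).
Answer: det⊕(T) = 19; verdict: NONSINGULAR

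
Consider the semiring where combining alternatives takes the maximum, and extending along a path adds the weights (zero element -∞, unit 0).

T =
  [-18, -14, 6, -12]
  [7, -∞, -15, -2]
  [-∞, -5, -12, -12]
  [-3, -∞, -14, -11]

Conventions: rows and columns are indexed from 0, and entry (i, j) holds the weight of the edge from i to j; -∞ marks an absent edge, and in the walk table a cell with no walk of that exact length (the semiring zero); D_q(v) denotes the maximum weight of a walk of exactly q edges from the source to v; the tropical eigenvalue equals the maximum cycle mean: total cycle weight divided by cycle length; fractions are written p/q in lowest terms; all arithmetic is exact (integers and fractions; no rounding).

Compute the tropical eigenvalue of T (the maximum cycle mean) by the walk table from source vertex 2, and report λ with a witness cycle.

q=0: [-∞, -∞, 0, -∞]
q=1: [-∞, -5, -12, -12]
q=2: [2, -17, -20, -7]
q=3: [-10, -12, 8, -10]
q=4: [-5, 3, -4, -4]
Optimal cycle mean attained by: cycle 0->2->1->0, total 6 + (-5) + 7, length 3.
Answer: λ = 8/3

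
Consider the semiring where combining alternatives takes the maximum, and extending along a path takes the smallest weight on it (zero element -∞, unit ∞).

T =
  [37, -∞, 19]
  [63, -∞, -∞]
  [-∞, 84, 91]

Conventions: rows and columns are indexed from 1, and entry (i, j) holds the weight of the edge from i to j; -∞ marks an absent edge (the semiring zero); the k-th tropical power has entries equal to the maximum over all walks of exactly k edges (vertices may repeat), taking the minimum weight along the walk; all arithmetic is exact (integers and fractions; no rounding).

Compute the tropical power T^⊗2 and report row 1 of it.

T^⊗2:
  [37, 19, 19]
  [37, -∞, 19]
  [63, 84, 91]
Answer: row 1 of T^⊗2 = [37, 19, 19]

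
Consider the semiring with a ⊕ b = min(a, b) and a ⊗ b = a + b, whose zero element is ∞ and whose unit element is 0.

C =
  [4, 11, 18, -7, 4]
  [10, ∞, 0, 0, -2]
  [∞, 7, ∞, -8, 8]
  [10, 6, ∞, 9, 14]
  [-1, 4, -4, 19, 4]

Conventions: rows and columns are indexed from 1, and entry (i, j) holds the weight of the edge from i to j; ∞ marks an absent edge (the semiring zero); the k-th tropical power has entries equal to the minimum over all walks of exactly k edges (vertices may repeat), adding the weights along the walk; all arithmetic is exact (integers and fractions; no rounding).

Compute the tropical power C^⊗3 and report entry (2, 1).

C^⊗2:
  [3, -1, 0, -3, 7]
  [-3, 2, -6, -8, 2]
  [2, -2, 4, 1, 5]
  [13, 15, 6, 3, 4]
  [3, 3, 0, -12, 2]
C^⊗3:
  [6, 3, -1, -8, -3]
  [1, -2, -2, -14, 0]
  [4, 7, -2, -5, -4]
  [3, 8, 0, -2, 8]
  [-2, -6, -2, -8, 1]
Key observation: the optimum is the walk 2->5->1->1, with weight (-2) + (-1) + 4 = 1.
Optimal value attained by: walk 2->5->1->1.
Answer: (C^⊗3)[2][1] = 1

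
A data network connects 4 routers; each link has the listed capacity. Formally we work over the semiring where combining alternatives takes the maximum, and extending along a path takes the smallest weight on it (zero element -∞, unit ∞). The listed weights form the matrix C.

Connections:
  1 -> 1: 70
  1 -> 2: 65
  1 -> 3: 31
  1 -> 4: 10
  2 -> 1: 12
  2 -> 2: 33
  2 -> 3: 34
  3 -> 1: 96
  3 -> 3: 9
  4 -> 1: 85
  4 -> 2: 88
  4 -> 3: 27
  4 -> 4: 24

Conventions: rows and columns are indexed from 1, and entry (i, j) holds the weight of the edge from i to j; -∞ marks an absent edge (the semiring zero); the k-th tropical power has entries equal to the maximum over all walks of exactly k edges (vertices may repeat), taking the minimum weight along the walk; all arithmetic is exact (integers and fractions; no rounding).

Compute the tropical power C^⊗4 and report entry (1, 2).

C^⊗2:
  [70, 65, 34, 10]
  [34, 33, 33, 10]
  [70, 65, 31, 10]
  [70, 65, 34, 24]
C^⊗3:
  [70, 65, 34, 10]
  [34, 34, 33, 10]
  [70, 65, 34, 10]
  [70, 65, 34, 24]
C^⊗4:
  [70, 65, 34, 10]
  [34, 34, 34, 10]
  [70, 65, 34, 10]
  [70, 65, 34, 24]
Key observation: the optimum is the walk 1->1->1->1->2, with weight 70 min 70 min 70 min 65 = 65.
Optimal value attained by: walk 1->1->1->1->2.
Answer: (C^⊗4)[1][2] = 65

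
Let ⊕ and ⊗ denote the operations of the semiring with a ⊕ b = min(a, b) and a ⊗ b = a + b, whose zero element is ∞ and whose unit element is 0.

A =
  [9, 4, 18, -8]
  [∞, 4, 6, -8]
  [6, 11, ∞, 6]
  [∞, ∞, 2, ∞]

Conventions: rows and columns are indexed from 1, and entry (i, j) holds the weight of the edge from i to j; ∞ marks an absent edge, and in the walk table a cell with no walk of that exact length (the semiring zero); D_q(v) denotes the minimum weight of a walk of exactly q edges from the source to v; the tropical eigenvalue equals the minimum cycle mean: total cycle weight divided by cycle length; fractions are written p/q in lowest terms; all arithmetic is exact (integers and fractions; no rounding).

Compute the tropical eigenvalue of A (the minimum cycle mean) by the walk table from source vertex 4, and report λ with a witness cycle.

q=0: [∞, ∞, ∞, 0]
q=1: [∞, ∞, 2, ∞]
q=2: [8, 13, ∞, 8]
q=3: [17, 12, 10, 0]
q=4: [16, 16, 2, 4]
Optimal cycle mean attained by: cycle 1->4->3->1, total (-8) + 2 + 6, length 3.
Answer: λ = 0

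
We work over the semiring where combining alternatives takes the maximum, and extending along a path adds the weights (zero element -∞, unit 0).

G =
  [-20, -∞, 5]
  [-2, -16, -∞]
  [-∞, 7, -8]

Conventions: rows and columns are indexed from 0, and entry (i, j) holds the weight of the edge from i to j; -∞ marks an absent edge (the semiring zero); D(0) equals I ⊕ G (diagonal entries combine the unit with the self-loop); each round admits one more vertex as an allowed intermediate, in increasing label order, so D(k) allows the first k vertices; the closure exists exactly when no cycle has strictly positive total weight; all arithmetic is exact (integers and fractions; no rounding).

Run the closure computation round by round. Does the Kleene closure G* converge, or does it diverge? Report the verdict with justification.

D(0):
  [0, -∞, 5]
  [-2, 0, -∞]
  [-∞, 7, 0]
D(1):
  [0, -∞, 5]
  [-2, 0, 3]
  [-∞, 7, 0]
Detection: at round 2, diagonal entry (2, 2) turns strictly positive.
Key observation: the cycle 2->1->0->2 has total weight 7 + (-2) + 5, which is strictly positive.
Answer: DIVERGES — positive cycle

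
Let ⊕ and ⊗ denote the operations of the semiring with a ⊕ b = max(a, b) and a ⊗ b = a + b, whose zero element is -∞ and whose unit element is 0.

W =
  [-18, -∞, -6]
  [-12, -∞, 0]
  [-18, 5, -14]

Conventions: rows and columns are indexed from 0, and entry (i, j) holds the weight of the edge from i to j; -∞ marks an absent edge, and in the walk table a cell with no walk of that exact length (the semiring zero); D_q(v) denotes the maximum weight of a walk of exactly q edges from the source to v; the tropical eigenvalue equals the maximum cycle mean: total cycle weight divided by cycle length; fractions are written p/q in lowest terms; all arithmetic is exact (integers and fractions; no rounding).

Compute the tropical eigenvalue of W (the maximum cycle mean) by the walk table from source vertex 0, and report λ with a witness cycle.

q=0: [0, -∞, -∞]
q=1: [-18, -∞, -6]
q=2: [-24, -1, -20]
q=3: [-13, -15, -1]
Optimal cycle mean attained by: cycle 1->2->1, total 0 + 5, length 2.
Answer: λ = 5/2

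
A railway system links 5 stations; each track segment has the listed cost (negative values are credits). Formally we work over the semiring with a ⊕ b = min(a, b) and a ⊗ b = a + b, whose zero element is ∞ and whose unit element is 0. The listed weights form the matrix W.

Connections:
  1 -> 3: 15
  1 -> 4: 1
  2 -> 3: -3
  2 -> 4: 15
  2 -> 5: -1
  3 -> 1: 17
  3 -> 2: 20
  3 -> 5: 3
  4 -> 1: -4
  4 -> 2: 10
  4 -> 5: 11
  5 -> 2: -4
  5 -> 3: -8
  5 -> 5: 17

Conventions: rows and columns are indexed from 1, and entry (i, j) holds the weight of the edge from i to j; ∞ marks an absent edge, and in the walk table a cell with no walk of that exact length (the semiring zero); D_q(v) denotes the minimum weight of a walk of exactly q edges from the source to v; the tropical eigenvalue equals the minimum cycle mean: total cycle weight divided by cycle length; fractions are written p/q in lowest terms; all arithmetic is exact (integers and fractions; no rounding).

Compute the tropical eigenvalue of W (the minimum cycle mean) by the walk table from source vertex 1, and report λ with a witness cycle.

q=0: [0, ∞, ∞, ∞, ∞]
q=1: [∞, ∞, 15, 1, ∞]
q=2: [-3, 11, ∞, ∞, 12]
q=3: [∞, 8, 4, -2, 10]
q=4: [-6, 6, 2, 23, 7]
q=5: [19, 3, -1, -5, 5]
Optimal cycle mean attained by: cycle 2->5->2, total (-1) + (-4), length 2.
Answer: λ = -5/2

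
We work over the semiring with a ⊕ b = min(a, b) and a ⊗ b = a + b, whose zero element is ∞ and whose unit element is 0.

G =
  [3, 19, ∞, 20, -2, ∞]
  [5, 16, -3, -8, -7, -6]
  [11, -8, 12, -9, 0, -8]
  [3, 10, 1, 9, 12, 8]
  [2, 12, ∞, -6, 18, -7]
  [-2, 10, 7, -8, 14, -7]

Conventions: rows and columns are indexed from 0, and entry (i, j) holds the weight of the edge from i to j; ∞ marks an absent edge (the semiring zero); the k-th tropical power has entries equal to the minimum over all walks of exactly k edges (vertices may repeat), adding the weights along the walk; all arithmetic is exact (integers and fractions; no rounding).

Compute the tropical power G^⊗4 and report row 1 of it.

G^⊗2:
  [0, 10, 16, -8, 1, -9]
  [-8, -11, -7, -14, -3, -14]
  [-10, 1, -11, -16, -15, -15]
  [6, -7, 7, -8, 1, -7]
  [-9, 3, -5, -15, 0, -14]
  [-9, -1, -7, -15, -4, -14]
G^⊗3:
  [-11, 1, -7, -17, -2, -16]
  [-16, -15, -14, -22, -18, -21]
  [-17, -19, -15, -23, -12, -22]
  [-9, -1, -10, -15, -14, -14]
  [-16, -13, -14, -22, -11, -21]
  [-16, -15, -14, -22, -11, -21]
G^⊗4:
  [-18, -15, -16, -24, -13, -23]
  [-23, -22, -21, -29, -22, -28]
  [-24, -23, -22, -30, -26, -29]
  [-16, -18, -14, -22, -11, -21]
  [-23, -22, -21, -29, -20, -28]
  [-23, -22, -21, -29, -22, -28]
Answer: row 1 of G^⊗4 = [-23, -22, -21, -29, -22, -28]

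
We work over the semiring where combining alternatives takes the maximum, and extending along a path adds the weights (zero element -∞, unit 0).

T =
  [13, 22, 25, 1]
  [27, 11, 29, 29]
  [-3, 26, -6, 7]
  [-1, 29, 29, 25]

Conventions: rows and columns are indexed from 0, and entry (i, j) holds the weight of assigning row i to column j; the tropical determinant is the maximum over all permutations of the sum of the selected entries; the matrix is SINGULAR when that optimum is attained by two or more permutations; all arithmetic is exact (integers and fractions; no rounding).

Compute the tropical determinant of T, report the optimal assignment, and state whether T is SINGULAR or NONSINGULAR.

σ = (0, 1, 2, 3): 13 + 11 + (-6) + 25 = 43
σ = (0, 1, 3, 2): 13 + 11 + 7 + 29 = 60
σ = (0, 2, 1, 3): 13 + 29 + 26 + 25 = 93
σ = (0, 2, 3, 1): 13 + 29 + 7 + 29 = 78
σ = (0, 3, 1, 2): 13 + 29 + 26 + 29 = 97
σ = (0, 3, 2, 1): 13 + 29 + (-6) + 29 = 65
σ = (1, 0, 2, 3): 22 + 27 + (-6) + 25 = 68
σ = (1, 0, 3, 2): 22 + 27 + 7 + 29 = 85
σ = (1, 2, 0, 3): 22 + 29 + (-3) + 25 = 73
σ = (1, 2, 3, 0): 22 + 29 + 7 + (-1) = 57
σ = (1, 3, 0, 2): 22 + 29 + (-3) + 29 = 77
σ = (1, 3, 2, 0): 22 + 29 + (-6) + (-1) = 44
σ = (2, 0, 1, 3): 25 + 27 + 26 + 25 = 103
σ = (2, 0, 3, 1): 25 + 27 + 7 + 29 = 88
σ = (2, 1, 0, 3): 25 + 11 + (-3) + 25 = 58
σ = (2, 1, 3, 0): 25 + 11 + 7 + (-1) = 42
σ = (2, 3, 0, 1): 25 + 29 + (-3) + 29 = 80
σ = (2, 3, 1, 0): 25 + 29 + 26 + (-1) = 79
σ = (3, 0, 1, 2): 1 + 27 + 26 + 29 = 83
σ = (3, 0, 2, 1): 1 + 27 + (-6) + 29 = 51
σ = (3, 1, 0, 2): 1 + 11 + (-3) + 29 = 38
σ = (3, 1, 2, 0): 1 + 11 + (-6) + (-1) = 5
σ = (3, 2, 0, 1): 1 + 29 + (-3) + 29 = 56
σ = (3, 2, 1, 0): 1 + 29 + 26 + (-1) = 55
Optimal value attained by: σ = (2, 0, 1, 3).
Answer: det⊕(T) = 103; verdict: NONSINGULAR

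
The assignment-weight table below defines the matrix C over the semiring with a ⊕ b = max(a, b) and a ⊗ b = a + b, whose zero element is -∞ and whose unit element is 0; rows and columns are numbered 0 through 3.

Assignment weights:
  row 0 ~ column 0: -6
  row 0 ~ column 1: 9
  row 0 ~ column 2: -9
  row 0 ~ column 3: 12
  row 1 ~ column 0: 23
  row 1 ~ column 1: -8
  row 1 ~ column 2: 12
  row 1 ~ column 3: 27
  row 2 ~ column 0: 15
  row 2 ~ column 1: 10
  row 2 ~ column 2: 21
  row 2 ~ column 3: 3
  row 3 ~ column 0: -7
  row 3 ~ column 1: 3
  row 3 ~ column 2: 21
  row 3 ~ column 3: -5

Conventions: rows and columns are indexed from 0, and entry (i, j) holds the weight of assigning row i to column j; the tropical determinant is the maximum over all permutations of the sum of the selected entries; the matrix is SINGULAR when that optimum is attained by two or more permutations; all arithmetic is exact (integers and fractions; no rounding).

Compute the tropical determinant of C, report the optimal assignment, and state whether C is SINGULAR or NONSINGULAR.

σ = (0, 1, 2, 3): (-6) + (-8) + 21 + (-5) = 2
σ = (0, 1, 3, 2): (-6) + (-8) + 3 + 21 = 10
σ = (0, 2, 1, 3): (-6) + 12 + 10 + (-5) = 11
σ = (0, 2, 3, 1): (-6) + 12 + 3 + 3 = 12
σ = (0, 3, 1, 2): (-6) + 27 + 10 + 21 = 52
σ = (0, 3, 2, 1): (-6) + 27 + 21 + 3 = 45
σ = (1, 0, 2, 3): 9 + 23 + 21 + (-5) = 48
σ = (1, 0, 3, 2): 9 + 23 + 3 + 21 = 56
σ = (1, 2, 0, 3): 9 + 12 + 15 + (-5) = 31
σ = (1, 2, 3, 0): 9 + 12 + 3 + (-7) = 17
σ = (1, 3, 0, 2): 9 + 27 + 15 + 21 = 72
σ = (1, 3, 2, 0): 9 + 27 + 21 + (-7) = 50
σ = (2, 0, 1, 3): (-9) + 23 + 10 + (-5) = 19
σ = (2, 0, 3, 1): (-9) + 23 + 3 + 3 = 20
σ = (2, 1, 0, 3): (-9) + (-8) + 15 + (-5) = -7
σ = (2, 1, 3, 0): (-9) + (-8) + 3 + (-7) = -21
σ = (2, 3, 0, 1): (-9) + 27 + 15 + 3 = 36
σ = (2, 3, 1, 0): (-9) + 27 + 10 + (-7) = 21
σ = (3, 0, 1, 2): 12 + 23 + 10 + 21 = 66
σ = (3, 0, 2, 1): 12 + 23 + 21 + 3 = 59
σ = (3, 1, 0, 2): 12 + (-8) + 15 + 21 = 40
σ = (3, 1, 2, 0): 12 + (-8) + 21 + (-7) = 18
σ = (3, 2, 0, 1): 12 + 12 + 15 + 3 = 42
σ = (3, 2, 1, 0): 12 + 12 + 10 + (-7) = 27
Optimal value attained by: σ = (1, 3, 0, 2).
Answer: det⊕(C) = 72; verdict: NONSINGULAR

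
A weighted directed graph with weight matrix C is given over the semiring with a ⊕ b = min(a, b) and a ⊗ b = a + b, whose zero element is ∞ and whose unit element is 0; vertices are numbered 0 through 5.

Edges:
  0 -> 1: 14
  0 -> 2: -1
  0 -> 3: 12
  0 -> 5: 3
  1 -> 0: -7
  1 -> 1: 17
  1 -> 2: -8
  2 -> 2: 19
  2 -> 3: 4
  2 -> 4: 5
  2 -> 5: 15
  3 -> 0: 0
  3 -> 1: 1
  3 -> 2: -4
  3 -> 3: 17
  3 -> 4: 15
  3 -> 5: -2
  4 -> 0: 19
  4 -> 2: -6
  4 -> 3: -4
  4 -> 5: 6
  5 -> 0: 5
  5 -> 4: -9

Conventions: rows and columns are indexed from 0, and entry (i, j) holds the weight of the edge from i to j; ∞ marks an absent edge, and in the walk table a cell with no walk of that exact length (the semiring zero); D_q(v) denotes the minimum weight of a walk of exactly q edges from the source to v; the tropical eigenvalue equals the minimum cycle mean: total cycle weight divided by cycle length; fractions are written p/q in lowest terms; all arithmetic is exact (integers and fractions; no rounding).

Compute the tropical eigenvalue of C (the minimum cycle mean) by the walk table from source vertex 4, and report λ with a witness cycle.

q=0: [∞, ∞, ∞, ∞, 0, ∞]
q=1: [19, ∞, -6, -4, ∞, 6]
q=2: [-4, -3, -8, -2, -3, -6]
q=3: [-10, -1, -11, -7, -15, -4]
q=4: [-8, -6, -21, -19, -13, -9]
q=5: [-19, -18, -23, -17, -18, -21]
q=6: [-25, -16, -26, -22, -30, -19]
Optimal cycle mean attained by: cycle 3->5->4->3, total (-2) + (-9) + (-4), length 3.
Answer: λ = -5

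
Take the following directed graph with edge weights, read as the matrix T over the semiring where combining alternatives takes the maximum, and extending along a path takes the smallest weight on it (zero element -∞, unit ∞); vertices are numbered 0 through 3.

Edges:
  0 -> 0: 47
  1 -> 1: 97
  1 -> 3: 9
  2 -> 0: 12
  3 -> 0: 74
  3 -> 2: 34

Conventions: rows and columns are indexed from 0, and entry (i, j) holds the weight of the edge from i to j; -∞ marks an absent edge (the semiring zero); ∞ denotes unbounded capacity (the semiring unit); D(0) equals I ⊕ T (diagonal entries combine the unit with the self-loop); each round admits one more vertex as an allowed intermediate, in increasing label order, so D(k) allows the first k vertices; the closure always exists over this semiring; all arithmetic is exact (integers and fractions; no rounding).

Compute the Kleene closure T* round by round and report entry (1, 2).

D(0):
  [∞, -∞, -∞, -∞]
  [-∞, ∞, -∞, 9]
  [12, -∞, ∞, -∞]
  [74, -∞, 34, ∞]
D(1):
  [∞, -∞, -∞, -∞]
  [-∞, ∞, -∞, 9]
  [12, -∞, ∞, -∞]
  [74, -∞, 34, ∞]
D(2):
  [∞, -∞, -∞, -∞]
  [-∞, ∞, -∞, 9]
  [12, -∞, ∞, -∞]
  [74, -∞, 34, ∞]
D(3):
  [∞, -∞, -∞, -∞]
  [-∞, ∞, -∞, 9]
  [12, -∞, ∞, -∞]
  [74, -∞, 34, ∞]
D(4):
  [∞, -∞, -∞, -∞]
  [9, ∞, 9, 9]
  [12, -∞, ∞, -∞]
  [74, -∞, 34, ∞]
Answer: T*[1][2] = 9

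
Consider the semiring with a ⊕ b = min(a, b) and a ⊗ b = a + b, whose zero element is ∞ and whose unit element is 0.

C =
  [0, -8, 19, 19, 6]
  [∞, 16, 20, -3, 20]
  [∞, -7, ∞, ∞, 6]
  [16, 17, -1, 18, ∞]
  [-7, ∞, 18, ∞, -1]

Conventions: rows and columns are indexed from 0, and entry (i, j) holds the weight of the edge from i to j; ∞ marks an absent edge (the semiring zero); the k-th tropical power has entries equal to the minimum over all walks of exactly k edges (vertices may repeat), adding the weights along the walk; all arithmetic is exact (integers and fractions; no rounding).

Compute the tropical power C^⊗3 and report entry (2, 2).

C^⊗2:
  [-1, -8, 12, -11, 5]
  [13, 13, -4, 13, 19]
  [-1, 9, 13, -10, 5]
  [16, -8, 17, 14, 5]
  [-8, -15, 12, 12, -2]
C^⊗3:
  [-2, -9, -12, -11, 4]
  [12, -11, 12, 10, 2]
  [-2, -9, -11, 6, 4]
  [-2, 8, 12, -11, 4]
  [-9, -16, 5, -18, -3]
Key observation: the optimum is the walk 2->1->3->2, with weight (-7) + (-3) + (-1) = -11.
Optimal value attained by: walk 2->1->3->2.
Answer: (C^⊗3)[2][2] = -11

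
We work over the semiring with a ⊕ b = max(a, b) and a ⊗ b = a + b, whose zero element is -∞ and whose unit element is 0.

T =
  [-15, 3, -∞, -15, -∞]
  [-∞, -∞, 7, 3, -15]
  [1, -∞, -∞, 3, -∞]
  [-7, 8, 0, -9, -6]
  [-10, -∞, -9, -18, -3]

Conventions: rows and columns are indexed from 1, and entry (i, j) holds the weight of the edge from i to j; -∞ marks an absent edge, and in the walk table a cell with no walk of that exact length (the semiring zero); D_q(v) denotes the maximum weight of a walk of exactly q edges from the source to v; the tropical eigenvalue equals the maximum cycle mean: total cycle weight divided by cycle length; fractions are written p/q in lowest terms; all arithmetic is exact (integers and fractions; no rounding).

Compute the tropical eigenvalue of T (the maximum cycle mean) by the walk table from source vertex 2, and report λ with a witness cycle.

q=0: [-∞, 0, -∞, -∞, -∞]
q=1: [-∞, -∞, 7, 3, -15]
q=2: [8, 11, 3, 10, -3]
q=3: [4, 18, 18, 14, 4]
q=4: [19, 22, 25, 21, 8]
q=5: [26, 29, 29, 28, 15]
Optimal cycle mean attained by: cycle 2->3->4->2, total 7 + 3 + 8, length 3.
Answer: λ = 6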